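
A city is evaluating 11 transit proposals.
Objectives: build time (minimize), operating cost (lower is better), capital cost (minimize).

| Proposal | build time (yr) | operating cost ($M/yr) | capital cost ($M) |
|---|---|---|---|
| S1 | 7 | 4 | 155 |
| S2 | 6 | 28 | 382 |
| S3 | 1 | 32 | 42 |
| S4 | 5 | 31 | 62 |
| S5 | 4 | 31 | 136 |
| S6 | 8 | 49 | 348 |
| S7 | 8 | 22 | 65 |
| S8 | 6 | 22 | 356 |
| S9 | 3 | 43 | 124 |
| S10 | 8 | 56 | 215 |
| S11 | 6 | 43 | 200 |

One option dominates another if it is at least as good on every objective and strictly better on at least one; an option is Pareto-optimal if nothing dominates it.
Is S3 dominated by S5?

S5 vs S3: S5 is worse on build time (4 vs 1), so it does not dominate S3.

No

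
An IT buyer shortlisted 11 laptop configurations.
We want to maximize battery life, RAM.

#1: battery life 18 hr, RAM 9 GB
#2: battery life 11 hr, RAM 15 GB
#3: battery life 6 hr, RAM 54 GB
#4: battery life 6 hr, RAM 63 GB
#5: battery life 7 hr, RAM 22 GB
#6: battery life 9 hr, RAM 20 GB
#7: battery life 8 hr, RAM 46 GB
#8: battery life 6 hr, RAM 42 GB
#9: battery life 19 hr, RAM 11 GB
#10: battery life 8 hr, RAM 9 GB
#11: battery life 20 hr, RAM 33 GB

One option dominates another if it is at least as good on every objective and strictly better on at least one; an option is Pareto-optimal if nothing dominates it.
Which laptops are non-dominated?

#1: dominated by #9 (battery life 19≥18, RAM 11≥9).
#2: dominated by #11 (battery life 20≥11, RAM 33≥15).
#3: dominated by #4 (battery life 6≥6, RAM 63≥54).
#4: not dominated (best RAM).
#5: dominated by #7 (battery life 8≥7, RAM 46≥22).
#6: dominated by #11 (battery life 20≥9, RAM 33≥20).
#7: not dominated.
#8: dominated by #3 (battery life 6≥6, RAM 54≥42).
#9: dominated by #11 (battery life 20≥19, RAM 33≥11).
#10: dominated by #1 (battery life 18≥8, RAM 9≥9).
#11: not dominated (best battery life).

#4, #7, #11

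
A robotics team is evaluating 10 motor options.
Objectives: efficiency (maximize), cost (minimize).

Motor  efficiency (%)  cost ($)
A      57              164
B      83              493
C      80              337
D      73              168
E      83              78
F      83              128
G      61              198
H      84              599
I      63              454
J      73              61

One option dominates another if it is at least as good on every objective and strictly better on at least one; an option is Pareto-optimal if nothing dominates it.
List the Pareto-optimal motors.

A: dominated by E (efficiency 83≥57, cost 78≤164).
B: dominated by E (efficiency 83≥83, cost 78≤493).
C: dominated by E (efficiency 83≥80, cost 78≤337).
D: dominated by E (efficiency 83≥73, cost 78≤168).
E: not dominated.
F: dominated by E (efficiency 83≥83, cost 78≤128).
G: dominated by D (efficiency 73≥61, cost 168≤198).
H: not dominated (best efficiency).
I: dominated by C (efficiency 80≥63, cost 337≤454).
J: not dominated (best cost).

E, H, J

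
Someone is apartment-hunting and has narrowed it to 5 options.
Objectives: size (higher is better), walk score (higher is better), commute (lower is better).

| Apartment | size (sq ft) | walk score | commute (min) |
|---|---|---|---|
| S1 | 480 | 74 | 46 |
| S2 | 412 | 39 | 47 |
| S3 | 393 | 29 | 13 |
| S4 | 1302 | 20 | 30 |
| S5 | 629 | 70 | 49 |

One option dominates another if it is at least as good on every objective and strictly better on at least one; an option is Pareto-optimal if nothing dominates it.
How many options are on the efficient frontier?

S1: not dominated (best walk score).
S2: dominated by S1 (size 480≥412, walk score 74≥39, commute 46≤47).
S3: not dominated (best commute).
S4: not dominated (best size).
S5: not dominated.
Pareto-optimal: S1, S3, S4, S5 → 4.

4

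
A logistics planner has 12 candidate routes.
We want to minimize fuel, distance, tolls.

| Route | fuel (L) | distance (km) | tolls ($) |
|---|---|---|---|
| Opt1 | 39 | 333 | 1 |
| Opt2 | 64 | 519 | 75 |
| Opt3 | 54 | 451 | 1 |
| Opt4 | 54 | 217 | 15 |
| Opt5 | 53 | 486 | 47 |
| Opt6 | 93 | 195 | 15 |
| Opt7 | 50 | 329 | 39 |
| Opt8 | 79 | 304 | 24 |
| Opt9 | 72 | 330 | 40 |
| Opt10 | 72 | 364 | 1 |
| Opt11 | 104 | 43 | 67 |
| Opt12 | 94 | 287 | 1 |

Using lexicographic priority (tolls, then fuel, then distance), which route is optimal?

First minimize tolls: best is 1, kept {Opt1, Opt3, Opt10, Opt12}.
Then minimize fuel: best is 39, kept {Opt1}.

Opt1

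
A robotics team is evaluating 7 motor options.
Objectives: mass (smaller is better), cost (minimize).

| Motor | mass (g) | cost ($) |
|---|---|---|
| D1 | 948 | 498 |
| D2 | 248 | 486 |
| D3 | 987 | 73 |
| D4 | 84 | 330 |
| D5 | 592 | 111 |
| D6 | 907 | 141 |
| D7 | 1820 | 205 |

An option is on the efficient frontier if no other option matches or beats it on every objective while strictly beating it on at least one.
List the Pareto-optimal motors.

D3, D4, D5

D1: dominated by D2 (mass 248≤948, cost 486≤498).
D2: dominated by D4 (mass 84≤248, cost 330≤486).
D3: not dominated (best cost).
D4: not dominated (best mass).
D5: not dominated.
D6: dominated by D5 (mass 592≤907, cost 111≤141).
D7: dominated by D3 (mass 987≤1820, cost 73≤205).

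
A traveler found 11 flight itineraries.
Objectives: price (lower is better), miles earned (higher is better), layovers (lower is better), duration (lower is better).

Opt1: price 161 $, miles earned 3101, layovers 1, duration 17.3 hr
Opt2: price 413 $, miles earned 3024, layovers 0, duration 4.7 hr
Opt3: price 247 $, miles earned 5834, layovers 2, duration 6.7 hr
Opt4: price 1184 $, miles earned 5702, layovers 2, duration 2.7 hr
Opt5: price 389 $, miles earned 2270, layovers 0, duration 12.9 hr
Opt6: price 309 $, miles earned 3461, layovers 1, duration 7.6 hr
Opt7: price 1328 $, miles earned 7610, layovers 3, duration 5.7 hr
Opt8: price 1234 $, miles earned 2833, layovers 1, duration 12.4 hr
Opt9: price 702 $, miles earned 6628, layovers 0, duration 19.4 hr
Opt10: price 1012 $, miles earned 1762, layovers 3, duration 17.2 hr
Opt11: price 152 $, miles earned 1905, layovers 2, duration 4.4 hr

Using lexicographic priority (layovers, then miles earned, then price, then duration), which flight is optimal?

First minimize layovers: best is 0, kept {Opt2, Opt5, Opt9}.
Then maximize miles earned: best is 6628, kept {Opt9}.

Opt9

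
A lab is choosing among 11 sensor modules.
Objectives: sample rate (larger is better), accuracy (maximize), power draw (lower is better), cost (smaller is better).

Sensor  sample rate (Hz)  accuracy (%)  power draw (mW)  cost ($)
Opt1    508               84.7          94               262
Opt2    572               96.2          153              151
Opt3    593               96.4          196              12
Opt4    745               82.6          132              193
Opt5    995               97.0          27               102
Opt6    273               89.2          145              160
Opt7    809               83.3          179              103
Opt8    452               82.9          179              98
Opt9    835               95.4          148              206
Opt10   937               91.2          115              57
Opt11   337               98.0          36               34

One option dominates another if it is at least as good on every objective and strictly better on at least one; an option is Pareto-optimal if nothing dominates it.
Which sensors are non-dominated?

Opt3, Opt5, Opt10, Opt11

Opt1: dominated by Opt5 (sample rate 995≥508, accuracy 97.0≥84.7, power draw 27≤94, cost 102≤262).
Opt2: dominated by Opt5 (sample rate 995≥572, accuracy 97.0≥96.2, power draw 27≤153, cost 102≤151).
Opt3: not dominated (best cost).
Opt4: dominated by Opt5 (sample rate 995≥745, accuracy 97.0≥82.6, power draw 27≤132, cost 102≤193).
Opt5: not dominated (best sample rate).
Opt6: dominated by Opt5 (sample rate 995≥273, accuracy 97.0≥89.2, power draw 27≤145, cost 102≤160).
Opt7: dominated by Opt5 (sample rate 995≥809, accuracy 97.0≥83.3, power draw 27≤179, cost 102≤103).
Opt8: dominated by Opt10 (sample rate 937≥452, accuracy 91.2≥82.9, power draw 115≤179, cost 57≤98).
Opt9: dominated by Opt5 (sample rate 995≥835, accuracy 97.0≥95.4, power draw 27≤148, cost 102≤206).
Opt10: not dominated.
Opt11: not dominated (best accuracy).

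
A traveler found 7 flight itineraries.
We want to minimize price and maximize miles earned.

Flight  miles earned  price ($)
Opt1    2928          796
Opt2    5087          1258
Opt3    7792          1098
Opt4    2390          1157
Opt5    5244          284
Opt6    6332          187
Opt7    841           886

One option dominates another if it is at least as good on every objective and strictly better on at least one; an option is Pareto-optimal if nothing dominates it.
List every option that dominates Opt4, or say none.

Opt1: miles earned 2928≥2390, price 796≤1157 — dominates Opt4.
Opt3: miles earned 7792≥2390, price 1098≤1157 — dominates Opt4.
Opt5: miles earned 5244≥2390, price 284≤1157 — dominates Opt4.
Opt6: miles earned 6332≥2390, price 187≤1157 — dominates Opt4.
Others (Opt2, Opt7) are each worse than Opt4 on at least one objective.

Opt1, Opt3, Opt5, Opt6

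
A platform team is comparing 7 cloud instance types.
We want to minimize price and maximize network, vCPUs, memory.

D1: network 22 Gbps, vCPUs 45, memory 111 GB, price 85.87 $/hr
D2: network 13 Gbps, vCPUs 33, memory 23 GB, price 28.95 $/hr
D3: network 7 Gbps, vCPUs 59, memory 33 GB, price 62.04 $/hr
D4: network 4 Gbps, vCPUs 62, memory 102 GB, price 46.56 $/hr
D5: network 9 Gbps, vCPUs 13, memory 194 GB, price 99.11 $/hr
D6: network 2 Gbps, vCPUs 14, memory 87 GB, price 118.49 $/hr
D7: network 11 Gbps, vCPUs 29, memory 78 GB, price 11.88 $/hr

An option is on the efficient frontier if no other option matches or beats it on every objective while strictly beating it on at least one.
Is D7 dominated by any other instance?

D1: worse on price (85.87 vs 11.88).
D2: worse on memory (23 vs 78).
D3: worse on network (7 vs 11).
D4: worse on network (4 vs 11).
D5: worse on network (9 vs 11).
D6: worse on network (2 vs 11).
No option is at least as good as D7 on every objective and strictly better on one.

No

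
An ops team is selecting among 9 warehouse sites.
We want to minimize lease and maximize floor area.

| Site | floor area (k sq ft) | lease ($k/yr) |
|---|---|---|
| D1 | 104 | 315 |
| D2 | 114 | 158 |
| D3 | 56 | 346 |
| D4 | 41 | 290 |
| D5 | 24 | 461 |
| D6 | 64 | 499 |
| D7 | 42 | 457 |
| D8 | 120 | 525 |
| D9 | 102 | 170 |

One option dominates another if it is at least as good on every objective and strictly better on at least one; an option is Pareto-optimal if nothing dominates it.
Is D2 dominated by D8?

D8 vs D2: D8 is worse on lease (525 vs 158), so it does not dominate D2.

No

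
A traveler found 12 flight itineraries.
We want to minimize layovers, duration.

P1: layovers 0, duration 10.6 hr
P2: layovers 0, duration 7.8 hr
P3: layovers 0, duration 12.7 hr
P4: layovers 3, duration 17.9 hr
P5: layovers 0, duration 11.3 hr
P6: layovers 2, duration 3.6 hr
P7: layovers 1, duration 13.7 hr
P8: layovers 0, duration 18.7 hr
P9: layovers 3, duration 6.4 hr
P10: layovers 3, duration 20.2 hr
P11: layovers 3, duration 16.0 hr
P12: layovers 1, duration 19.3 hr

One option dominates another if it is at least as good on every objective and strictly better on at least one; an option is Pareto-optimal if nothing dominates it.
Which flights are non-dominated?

P2, P6

P1: dominated by P2 (layovers 0≤0, duration 7.8≤10.6).
P2: not dominated.
P3: dominated by P1 (layovers 0≤0, duration 10.6≤12.7).
P4: dominated by P1 (layovers 0≤3, duration 10.6≤17.9).
P5: dominated by P1 (layovers 0≤0, duration 10.6≤11.3).
P6: not dominated (best duration).
P7: dominated by P1 (layovers 0≤1, duration 10.6≤13.7).
P8: dominated by P1 (layovers 0≤0, duration 10.6≤18.7).
P9: dominated by P6 (layovers 2≤3, duration 3.6≤6.4).
P10: dominated by P1 (layovers 0≤3, duration 10.6≤20.2).
P11: dominated by P1 (layovers 0≤3, duration 10.6≤16.0).
P12: dominated by P1 (layovers 0≤1, duration 10.6≤19.3).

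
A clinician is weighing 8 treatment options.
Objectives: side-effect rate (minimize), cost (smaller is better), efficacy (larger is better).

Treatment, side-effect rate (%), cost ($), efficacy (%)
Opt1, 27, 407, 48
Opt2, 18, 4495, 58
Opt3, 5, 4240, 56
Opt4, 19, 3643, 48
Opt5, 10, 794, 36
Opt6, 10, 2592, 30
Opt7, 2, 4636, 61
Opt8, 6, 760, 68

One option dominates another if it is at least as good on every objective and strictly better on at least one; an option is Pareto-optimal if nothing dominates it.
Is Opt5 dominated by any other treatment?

Yes

Opt8 vs Opt5: side-effect rate 6≤10, cost 760≤794, efficacy 68≥36 — Opt8 is at least as good on every objective and strictly better on at least one, so Opt8 dominates Opt5.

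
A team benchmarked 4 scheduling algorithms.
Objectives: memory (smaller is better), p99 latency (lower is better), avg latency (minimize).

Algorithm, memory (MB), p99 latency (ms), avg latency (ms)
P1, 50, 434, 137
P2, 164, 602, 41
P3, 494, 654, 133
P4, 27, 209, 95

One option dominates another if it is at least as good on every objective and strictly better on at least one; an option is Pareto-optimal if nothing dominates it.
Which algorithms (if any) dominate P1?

P4: memory 27≤50, p99 latency 209≤434, avg latency 95≤137 — dominates P1.
Others (P2, P3) are each worse than P1 on at least one objective.

P4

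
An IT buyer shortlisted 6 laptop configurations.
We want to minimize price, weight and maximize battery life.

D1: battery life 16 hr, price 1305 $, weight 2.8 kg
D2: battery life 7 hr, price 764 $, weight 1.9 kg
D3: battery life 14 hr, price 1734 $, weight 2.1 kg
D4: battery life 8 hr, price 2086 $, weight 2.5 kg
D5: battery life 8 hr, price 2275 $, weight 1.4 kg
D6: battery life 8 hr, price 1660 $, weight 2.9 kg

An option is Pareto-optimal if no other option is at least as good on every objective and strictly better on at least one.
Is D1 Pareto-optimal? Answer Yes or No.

D2: worse on battery life (7 vs 16).
D3: worse on battery life (14 vs 16).
D4: worse on battery life (8 vs 16).
D5: worse on battery life (8 vs 16).
D6: worse on battery life (8 vs 16).
No option is at least as good as D1 on every objective and strictly better on one.

Yes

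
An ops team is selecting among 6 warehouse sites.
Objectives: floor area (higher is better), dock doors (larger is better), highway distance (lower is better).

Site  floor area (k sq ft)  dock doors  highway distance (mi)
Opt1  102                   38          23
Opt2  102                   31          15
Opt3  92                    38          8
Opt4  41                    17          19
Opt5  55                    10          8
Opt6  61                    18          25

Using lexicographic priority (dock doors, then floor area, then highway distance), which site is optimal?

Opt1

First maximize dock doors: best is 38, kept {Opt1, Opt3}.
Then maximize floor area: best is 102, kept {Opt1}.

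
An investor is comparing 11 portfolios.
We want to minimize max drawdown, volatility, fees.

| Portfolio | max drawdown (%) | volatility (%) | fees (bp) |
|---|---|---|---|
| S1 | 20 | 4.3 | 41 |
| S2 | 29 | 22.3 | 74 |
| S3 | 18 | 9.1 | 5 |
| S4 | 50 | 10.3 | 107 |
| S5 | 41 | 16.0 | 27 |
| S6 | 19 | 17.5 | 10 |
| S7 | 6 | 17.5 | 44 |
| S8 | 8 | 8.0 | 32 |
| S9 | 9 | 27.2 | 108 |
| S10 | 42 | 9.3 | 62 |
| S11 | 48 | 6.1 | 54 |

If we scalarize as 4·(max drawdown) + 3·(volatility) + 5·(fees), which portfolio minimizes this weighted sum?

S3

S1: 4·20 + 3·4.3 + 5·41 = 297.9
S2: 4·29 + 3·22.3 + 5·74 = 552.9
S3: 4·18 + 3·9.1 + 5·5 = 124.3
S4: 4·50 + 3·10.3 + 5·107 = 765.9
S5: 4·41 + 3·16.0 + 5·27 = 347.0
S6: 4·19 + 3·17.5 + 5·10 = 178.5
S7: 4·6 + 3·17.5 + 5·44 = 296.5
S8: 4·8 + 3·8.0 + 5·32 = 216.0
S9: 4·9 + 3·27.2 + 5·108 = 657.6
S10: 4·42 + 3·9.3 + 5·62 = 505.9
S11: 4·48 + 3·6.1 + 5·54 = 480.3
Lowest: S3 at 124.3.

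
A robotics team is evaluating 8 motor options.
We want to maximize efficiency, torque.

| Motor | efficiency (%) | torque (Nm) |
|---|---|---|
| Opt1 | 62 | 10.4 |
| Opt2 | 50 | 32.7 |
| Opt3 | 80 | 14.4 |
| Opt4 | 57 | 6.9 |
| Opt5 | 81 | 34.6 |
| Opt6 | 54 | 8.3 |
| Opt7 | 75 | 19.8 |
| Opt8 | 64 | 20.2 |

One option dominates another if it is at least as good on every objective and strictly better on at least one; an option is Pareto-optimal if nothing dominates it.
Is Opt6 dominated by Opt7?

Opt7 vs Opt6: efficiency 75≥54, torque 19.8≥8.3 — Opt7 is at least as good on every objective with at least one strict improvement.

Yes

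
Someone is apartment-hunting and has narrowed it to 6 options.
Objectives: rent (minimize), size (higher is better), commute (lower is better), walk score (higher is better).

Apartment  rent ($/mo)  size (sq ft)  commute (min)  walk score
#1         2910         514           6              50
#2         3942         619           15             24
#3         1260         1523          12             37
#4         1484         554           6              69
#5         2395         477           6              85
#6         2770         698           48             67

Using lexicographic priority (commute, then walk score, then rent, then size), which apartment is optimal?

#5

First minimize commute: best is 6, kept {#1, #4, #5}.
Then maximize walk score: best is 85, kept {#5}.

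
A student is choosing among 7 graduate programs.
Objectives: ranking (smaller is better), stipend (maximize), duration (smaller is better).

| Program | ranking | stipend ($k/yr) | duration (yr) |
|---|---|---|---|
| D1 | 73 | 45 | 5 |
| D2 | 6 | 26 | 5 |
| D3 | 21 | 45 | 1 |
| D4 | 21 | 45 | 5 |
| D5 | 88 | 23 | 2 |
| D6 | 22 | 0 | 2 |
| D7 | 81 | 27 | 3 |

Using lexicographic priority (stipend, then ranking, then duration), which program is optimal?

First maximize stipend: best is 45, kept {D1, D3, D4}.
Then minimize ranking: best is 21, kept {D3, D4}.
Then minimize duration: best is 1, kept {D3}.

D3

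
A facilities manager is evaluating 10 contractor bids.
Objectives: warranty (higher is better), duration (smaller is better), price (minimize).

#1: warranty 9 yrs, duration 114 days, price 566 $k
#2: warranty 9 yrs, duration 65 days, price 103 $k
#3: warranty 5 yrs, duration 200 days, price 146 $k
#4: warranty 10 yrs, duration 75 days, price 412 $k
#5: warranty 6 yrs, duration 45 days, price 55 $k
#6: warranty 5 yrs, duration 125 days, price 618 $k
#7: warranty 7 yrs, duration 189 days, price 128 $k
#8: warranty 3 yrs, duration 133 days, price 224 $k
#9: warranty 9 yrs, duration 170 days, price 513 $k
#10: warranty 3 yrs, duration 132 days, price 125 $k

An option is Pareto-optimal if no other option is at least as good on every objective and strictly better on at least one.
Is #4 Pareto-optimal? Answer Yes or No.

#1: worse on warranty (9 vs 10).
#2: worse on warranty (9 vs 10).
#3: worse on warranty (5 vs 10).
#5: worse on warranty (6 vs 10).
#6: worse on warranty (5 vs 10).
#7: worse on warranty (7 vs 10).
#8: worse on warranty (3 vs 10).
#9: worse on warranty (9 vs 10).
#10: worse on warranty (3 vs 10).
No option is at least as good as #4 on every objective and strictly better on one.

Yes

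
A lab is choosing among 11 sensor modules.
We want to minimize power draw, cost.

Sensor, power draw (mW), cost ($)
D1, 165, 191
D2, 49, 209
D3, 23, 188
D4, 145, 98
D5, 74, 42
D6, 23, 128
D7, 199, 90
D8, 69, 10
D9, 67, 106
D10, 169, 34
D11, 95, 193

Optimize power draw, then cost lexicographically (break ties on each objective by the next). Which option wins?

D6

First minimize power draw: best is 23, kept {D3, D6}.
Then minimize cost: best is 128, kept {D6}.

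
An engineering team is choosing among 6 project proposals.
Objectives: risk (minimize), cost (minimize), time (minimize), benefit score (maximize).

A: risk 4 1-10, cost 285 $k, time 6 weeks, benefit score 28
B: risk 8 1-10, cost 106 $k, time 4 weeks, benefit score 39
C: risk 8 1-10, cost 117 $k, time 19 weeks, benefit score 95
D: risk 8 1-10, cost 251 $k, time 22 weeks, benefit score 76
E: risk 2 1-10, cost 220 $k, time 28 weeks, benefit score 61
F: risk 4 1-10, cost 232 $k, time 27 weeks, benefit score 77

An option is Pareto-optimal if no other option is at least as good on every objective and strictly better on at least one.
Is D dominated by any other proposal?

C vs D: risk 8≤8, cost 117≤251, time 19≤22, benefit score 95≥76 — C is at least as good on every objective and strictly better on at least one, so C dominates D.

Yes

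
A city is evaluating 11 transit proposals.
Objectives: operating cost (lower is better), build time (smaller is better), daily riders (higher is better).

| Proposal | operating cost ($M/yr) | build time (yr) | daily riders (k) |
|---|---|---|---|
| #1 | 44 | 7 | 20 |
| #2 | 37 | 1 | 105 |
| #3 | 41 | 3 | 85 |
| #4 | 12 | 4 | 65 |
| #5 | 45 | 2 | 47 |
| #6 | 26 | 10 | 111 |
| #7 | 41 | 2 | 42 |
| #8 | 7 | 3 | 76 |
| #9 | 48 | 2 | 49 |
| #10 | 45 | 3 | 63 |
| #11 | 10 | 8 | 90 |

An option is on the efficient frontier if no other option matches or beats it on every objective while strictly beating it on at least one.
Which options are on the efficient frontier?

#1: dominated by #2 (operating cost 37≤44, build time 1≤7, daily riders 105≥20).
#2: not dominated (best build time).
#3: dominated by #2 (operating cost 37≤41, build time 1≤3, daily riders 105≥85).
#4: dominated by #8 (operating cost 7≤12, build time 3≤4, daily riders 76≥65).
#5: dominated by #2 (operating cost 37≤45, build time 1≤2, daily riders 105≥47).
#6: not dominated (best daily riders).
#7: dominated by #2 (operating cost 37≤41, build time 1≤2, daily riders 105≥42).
#8: not dominated (best operating cost).
#9: dominated by #2 (operating cost 37≤48, build time 1≤2, daily riders 105≥49).
#10: dominated by #2 (operating cost 37≤45, build time 1≤3, daily riders 105≥63).
#11: not dominated.

#2, #6, #8, #11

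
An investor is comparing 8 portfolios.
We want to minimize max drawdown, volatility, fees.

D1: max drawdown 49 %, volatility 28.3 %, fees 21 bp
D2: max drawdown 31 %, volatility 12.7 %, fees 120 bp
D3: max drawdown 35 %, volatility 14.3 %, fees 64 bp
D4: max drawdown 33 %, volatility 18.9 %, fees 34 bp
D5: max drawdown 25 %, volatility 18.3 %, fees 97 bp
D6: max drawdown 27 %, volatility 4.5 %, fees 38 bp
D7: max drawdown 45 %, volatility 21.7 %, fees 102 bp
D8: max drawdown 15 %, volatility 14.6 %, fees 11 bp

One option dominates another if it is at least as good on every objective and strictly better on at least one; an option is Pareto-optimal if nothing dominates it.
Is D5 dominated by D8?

Yes

D8 vs D5: max drawdown 15≤25, volatility 14.6≤18.3, fees 11≤97 — D8 is at least as good on every objective with at least one strict improvement.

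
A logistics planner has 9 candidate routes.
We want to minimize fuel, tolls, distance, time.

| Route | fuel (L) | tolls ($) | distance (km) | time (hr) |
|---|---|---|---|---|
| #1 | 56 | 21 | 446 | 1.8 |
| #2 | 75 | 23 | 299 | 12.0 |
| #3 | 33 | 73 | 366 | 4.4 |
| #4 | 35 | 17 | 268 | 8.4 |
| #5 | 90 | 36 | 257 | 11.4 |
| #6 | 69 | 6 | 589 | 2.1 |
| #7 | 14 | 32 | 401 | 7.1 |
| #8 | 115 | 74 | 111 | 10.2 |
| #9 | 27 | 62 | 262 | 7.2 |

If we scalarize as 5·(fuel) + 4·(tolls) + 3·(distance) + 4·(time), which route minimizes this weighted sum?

#1: 5·56 + 4·21 + 3·446 + 4·1.8 = 1709.2
#2: 5·75 + 4·23 + 3·299 + 4·12.0 = 1412.0
#3: 5·33 + 4·73 + 3·366 + 4·4.4 = 1572.6
#4: 5·35 + 4·17 + 3·268 + 4·8.4 = 1080.6
#5: 5·90 + 4·36 + 3·257 + 4·11.4 = 1410.6
#6: 5·69 + 4·6 + 3·589 + 4·2.1 = 2144.4
#7: 5·14 + 4·32 + 3·401 + 4·7.1 = 1429.4
#8: 5·115 + 4·74 + 3·111 + 4·10.2 = 1244.8
#9: 5·27 + 4·62 + 3·262 + 4·7.2 = 1197.8
Lowest: #4 at 1080.6.

#4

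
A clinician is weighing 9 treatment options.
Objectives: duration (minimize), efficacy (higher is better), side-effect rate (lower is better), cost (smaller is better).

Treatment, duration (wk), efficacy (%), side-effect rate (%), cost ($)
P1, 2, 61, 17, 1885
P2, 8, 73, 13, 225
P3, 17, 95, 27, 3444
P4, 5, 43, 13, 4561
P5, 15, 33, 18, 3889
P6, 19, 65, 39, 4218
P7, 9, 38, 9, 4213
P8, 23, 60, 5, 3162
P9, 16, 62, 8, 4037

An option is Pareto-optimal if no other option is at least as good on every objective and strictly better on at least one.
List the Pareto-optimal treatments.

P1, P2, P3, P4, P7, P8, P9

P1: not dominated (best duration).
P2: not dominated (best cost).
P3: not dominated (best efficacy).
P4: not dominated.
P5: dominated by P1 (duration 2≤15, efficacy 61≥33, side-effect rate 17≤18, cost 1885≤3889).
P6: dominated by P2 (duration 8≤19, efficacy 73≥65, side-effect rate 13≤39, cost 225≤4218).
P7: not dominated.
P8: not dominated (best side-effect rate).
P9: not dominated.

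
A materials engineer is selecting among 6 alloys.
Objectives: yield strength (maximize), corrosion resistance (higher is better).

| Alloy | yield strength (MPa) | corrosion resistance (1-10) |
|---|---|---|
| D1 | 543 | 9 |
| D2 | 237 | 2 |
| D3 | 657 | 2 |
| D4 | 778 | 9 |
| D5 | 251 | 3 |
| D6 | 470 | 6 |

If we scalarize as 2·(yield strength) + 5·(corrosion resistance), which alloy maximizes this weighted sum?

D1: 2·543 + 5·9 = 1131
D2: 2·237 + 5·2 = 484
D3: 2·657 + 5·2 = 1324
D4: 2·778 + 5·9 = 1601
D5: 2·251 + 5·3 = 517
D6: 2·470 + 5·6 = 970
Highest: D4 at 1601.

D4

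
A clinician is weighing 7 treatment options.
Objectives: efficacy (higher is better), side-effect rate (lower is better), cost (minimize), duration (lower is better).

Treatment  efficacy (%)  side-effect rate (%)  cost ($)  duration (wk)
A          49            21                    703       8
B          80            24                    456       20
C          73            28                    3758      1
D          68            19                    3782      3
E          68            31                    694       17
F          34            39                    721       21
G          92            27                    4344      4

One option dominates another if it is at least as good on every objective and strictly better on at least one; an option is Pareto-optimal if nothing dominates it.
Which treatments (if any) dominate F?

A: efficacy 49≥34, side-effect rate 21≤39, cost 703≤721, duration 8≤21 — dominates F.
B: efficacy 80≥34, side-effect rate 24≤39, cost 456≤721, duration 20≤21 — dominates F.
E: efficacy 68≥34, side-effect rate 31≤39, cost 694≤721, duration 17≤21 — dominates F.
Others (C, D, G) are each worse than F on at least one objective.

A, B, E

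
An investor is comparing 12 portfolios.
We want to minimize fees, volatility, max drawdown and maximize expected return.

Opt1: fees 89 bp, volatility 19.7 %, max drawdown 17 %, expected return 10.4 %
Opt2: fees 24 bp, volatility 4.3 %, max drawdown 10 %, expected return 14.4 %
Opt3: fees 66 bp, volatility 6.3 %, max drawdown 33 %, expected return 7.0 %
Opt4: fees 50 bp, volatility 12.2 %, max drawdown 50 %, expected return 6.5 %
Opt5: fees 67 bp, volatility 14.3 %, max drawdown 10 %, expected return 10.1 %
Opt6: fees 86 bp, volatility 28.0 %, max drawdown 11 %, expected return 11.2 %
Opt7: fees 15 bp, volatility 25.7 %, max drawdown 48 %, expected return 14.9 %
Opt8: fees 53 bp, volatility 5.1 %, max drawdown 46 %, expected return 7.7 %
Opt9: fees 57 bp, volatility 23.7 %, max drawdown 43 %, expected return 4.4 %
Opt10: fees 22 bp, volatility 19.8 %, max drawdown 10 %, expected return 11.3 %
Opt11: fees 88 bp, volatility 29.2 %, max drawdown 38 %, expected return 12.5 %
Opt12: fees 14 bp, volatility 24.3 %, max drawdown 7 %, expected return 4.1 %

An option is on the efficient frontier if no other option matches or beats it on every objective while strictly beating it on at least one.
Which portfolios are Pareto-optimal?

Opt2, Opt7, Opt10, Opt12

Opt1: dominated by Opt2 (fees 24≤89, volatility 4.3≤19.7, max drawdown 10≤17, expected return 14.4≥10.4).
Opt2: not dominated (best volatility).
Opt3: dominated by Opt2 (fees 24≤66, volatility 4.3≤6.3, max drawdown 10≤33, expected return 14.4≥7.0).
Opt4: dominated by Opt2 (fees 24≤50, volatility 4.3≤12.2, max drawdown 10≤50, expected return 14.4≥6.5).
Opt5: dominated by Opt2 (fees 24≤67, volatility 4.3≤14.3, max drawdown 10≤10, expected return 14.4≥10.1).
Opt6: dominated by Opt2 (fees 24≤86, volatility 4.3≤28.0, max drawdown 10≤11, expected return 14.4≥11.2).
Opt7: not dominated (best expected return).
Opt8: dominated by Opt2 (fees 24≤53, volatility 4.3≤5.1, max drawdown 10≤46, expected return 14.4≥7.7).
Opt9: dominated by Opt2 (fees 24≤57, volatility 4.3≤23.7, max drawdown 10≤43, expected return 14.4≥4.4).
Opt10: not dominated.
Opt11: dominated by Opt2 (fees 24≤88, volatility 4.3≤29.2, max drawdown 10≤38, expected return 14.4≥12.5).
Opt12: not dominated (best fees).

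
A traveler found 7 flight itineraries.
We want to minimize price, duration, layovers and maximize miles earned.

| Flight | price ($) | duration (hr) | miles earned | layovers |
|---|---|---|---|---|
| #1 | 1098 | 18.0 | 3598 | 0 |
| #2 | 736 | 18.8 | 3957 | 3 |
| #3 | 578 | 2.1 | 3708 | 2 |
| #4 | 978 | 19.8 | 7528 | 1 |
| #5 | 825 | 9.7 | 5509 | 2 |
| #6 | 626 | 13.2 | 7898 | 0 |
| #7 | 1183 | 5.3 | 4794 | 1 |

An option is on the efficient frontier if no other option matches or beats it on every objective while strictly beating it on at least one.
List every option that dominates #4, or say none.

#6: price 626≤978, duration 13.2≤19.8, miles earned 7898≥7528, layovers 0≤1 — dominates #4.
Others (#1, #2, #3, #5, #7) are each worse than #4 on at least one objective.

#6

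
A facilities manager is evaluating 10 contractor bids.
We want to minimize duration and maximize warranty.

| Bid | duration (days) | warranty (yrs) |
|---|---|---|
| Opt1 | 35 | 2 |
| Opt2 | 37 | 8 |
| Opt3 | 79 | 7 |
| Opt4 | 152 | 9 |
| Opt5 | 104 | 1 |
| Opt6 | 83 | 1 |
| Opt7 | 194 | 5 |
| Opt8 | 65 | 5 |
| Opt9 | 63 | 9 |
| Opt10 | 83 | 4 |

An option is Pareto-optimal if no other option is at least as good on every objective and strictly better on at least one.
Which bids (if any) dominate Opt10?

Opt2, Opt3, Opt8, Opt9

Opt2: duration 37≤83, warranty 8≥4 — dominates Opt10.
Opt3: duration 79≤83, warranty 7≥4 — dominates Opt10.
Opt8: duration 65≤83, warranty 5≥4 — dominates Opt10.
Opt9: duration 63≤83, warranty 9≥4 — dominates Opt10.
Others (Opt1, Opt4, Opt5, Opt6, Opt7) are each worse than Opt10 on at least one objective.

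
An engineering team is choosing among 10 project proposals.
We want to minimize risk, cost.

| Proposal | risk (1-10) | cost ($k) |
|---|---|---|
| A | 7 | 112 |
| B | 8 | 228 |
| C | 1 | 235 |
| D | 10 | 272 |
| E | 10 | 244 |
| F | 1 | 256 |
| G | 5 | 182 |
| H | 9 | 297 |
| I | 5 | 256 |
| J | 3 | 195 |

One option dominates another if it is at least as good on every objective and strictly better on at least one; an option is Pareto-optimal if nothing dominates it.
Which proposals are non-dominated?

A: not dominated (best cost).
B: dominated by A (risk 7≤8, cost 112≤228).
C: not dominated.
D: dominated by A (risk 7≤10, cost 112≤272).
E: dominated by A (risk 7≤10, cost 112≤244).
F: dominated by C (risk 1≤1, cost 235≤256).
G: not dominated.
H: dominated by A (risk 7≤9, cost 112≤297).
I: dominated by C (risk 1≤5, cost 235≤256).
J: not dominated.

A, C, G, J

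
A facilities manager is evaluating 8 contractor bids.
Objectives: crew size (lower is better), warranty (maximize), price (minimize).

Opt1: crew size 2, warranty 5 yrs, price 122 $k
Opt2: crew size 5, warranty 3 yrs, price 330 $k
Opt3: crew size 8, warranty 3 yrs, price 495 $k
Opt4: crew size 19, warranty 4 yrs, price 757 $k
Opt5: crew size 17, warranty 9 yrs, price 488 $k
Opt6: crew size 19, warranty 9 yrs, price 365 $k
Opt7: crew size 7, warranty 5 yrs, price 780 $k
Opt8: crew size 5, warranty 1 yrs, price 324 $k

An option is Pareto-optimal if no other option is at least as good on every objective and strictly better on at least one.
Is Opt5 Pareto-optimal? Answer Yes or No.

Yes

Opt1: worse on warranty (5 vs 9).
Opt2: worse on warranty (3 vs 9).
Opt3: worse on warranty (3 vs 9).
Opt4: worse on crew size (19 vs 17).
Opt6: worse on crew size (19 vs 17).
Opt7: worse on warranty (5 vs 9).
Opt8: worse on warranty (1 vs 9).
No option is at least as good as Opt5 on every objective and strictly better on one.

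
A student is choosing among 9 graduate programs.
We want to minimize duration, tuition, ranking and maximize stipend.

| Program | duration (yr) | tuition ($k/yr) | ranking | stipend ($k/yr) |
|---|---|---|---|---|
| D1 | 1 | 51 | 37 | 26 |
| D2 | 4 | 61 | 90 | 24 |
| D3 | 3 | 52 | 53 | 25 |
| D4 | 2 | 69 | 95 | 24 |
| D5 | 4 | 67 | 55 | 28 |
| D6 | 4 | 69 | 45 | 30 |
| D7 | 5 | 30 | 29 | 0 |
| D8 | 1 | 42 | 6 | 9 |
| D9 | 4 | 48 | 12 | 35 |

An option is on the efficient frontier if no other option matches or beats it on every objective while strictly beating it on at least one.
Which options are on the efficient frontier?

D1, D7, D8, D9

D1: not dominated.
D2: dominated by D1 (duration 1≤4, tuition 51≤61, ranking 37≤90, stipend 26≥24).
D3: dominated by D1 (duration 1≤3, tuition 51≤52, ranking 37≤53, stipend 26≥25).
D4: dominated by D1 (duration 1≤2, tuition 51≤69, ranking 37≤95, stipend 26≥24).
D5: dominated by D9 (duration 4≤4, tuition 48≤67, ranking 12≤55, stipend 35≥28).
D6: dominated by D9 (duration 4≤4, tuition 48≤69, ranking 12≤45, stipend 35≥30).
D7: not dominated (best tuition).
D8: not dominated (best ranking).
D9: not dominated (best stipend).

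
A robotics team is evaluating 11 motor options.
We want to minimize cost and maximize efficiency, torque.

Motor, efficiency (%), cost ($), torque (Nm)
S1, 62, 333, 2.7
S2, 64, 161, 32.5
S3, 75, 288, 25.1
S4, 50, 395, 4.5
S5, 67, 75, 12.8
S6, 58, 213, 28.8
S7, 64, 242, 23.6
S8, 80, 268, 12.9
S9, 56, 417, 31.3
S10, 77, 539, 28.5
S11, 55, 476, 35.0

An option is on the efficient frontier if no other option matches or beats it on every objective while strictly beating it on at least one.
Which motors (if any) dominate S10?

S1: worse on efficiency (62 vs 77).
S2: worse on efficiency (64 vs 77).
S3: worse on efficiency (75 vs 77).
S4: worse on efficiency (50 vs 77).
S5: worse on efficiency (67 vs 77).
S6: worse on efficiency (58 vs 77).
S7: worse on efficiency (64 vs 77).
S8: worse on torque (12.9 vs 28.5).
S9: worse on efficiency (56 vs 77).
S11: worse on efficiency (55 vs 77).
No option dominates S10.

none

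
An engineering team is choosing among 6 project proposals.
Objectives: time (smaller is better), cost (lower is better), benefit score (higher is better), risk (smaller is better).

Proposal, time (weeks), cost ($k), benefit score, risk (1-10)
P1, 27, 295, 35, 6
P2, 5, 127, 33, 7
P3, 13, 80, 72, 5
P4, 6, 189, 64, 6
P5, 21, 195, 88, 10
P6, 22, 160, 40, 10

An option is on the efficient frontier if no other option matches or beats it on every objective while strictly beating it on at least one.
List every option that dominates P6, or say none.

P3: time 13≤22, cost 80≤160, benefit score 72≥40, risk 5≤10 — dominates P6.
Others (P1, P2, P4, P5) are each worse than P6 on at least one objective.

P3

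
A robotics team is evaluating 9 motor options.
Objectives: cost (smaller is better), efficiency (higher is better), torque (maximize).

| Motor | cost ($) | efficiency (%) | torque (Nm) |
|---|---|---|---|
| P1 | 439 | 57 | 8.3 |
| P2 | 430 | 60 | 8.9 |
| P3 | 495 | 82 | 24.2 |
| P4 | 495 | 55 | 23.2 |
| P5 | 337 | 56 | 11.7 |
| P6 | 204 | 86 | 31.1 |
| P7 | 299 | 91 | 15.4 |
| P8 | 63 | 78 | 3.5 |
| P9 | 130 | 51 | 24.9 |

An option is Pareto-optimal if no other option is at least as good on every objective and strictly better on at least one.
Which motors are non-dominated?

P6, P7, P8, P9

P1: dominated by P2 (cost 430≤439, efficiency 60≥57, torque 8.9≥8.3).
P2: dominated by P6 (cost 204≤430, efficiency 86≥60, torque 31.1≥8.9).
P3: dominated by P6 (cost 204≤495, efficiency 86≥82, torque 31.1≥24.2).
P4: dominated by P3 (cost 495≤495, efficiency 82≥55, torque 24.2≥23.2).
P5: dominated by P6 (cost 204≤337, efficiency 86≥56, torque 31.1≥11.7).
P6: not dominated (best torque).
P7: not dominated (best efficiency).
P8: not dominated (best cost).
P9: not dominated.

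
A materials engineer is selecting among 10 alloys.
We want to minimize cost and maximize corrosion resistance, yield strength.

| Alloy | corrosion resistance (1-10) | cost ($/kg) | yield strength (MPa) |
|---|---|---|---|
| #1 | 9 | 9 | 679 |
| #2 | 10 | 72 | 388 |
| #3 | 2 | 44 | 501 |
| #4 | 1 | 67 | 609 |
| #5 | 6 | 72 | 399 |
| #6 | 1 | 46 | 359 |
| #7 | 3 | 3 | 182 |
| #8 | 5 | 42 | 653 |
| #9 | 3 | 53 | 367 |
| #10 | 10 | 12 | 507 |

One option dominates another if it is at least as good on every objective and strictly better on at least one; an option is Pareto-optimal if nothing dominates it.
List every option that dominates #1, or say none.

none

#2: worse on cost (72 vs 9).
#3: worse on corrosion resistance (2 vs 9).
#4: worse on corrosion resistance (1 vs 9).
#5: worse on corrosion resistance (6 vs 9).
#6: worse on corrosion resistance (1 vs 9).
#7: worse on corrosion resistance (3 vs 9).
#8: worse on corrosion resistance (5 vs 9).
#9: worse on corrosion resistance (3 vs 9).
#10: worse on cost (12 vs 9).
No option dominates #1.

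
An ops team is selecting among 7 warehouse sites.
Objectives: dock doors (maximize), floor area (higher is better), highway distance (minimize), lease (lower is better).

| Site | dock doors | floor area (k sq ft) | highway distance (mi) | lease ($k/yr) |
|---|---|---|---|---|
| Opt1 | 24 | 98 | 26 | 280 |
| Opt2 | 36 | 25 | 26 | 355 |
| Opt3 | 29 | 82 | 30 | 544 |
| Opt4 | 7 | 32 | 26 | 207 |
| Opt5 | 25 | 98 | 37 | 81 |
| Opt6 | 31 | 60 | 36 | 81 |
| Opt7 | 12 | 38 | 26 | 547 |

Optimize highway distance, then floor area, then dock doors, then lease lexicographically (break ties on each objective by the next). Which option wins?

First minimize highway distance: best is 26, kept {Opt1, Opt2, Opt4, Opt7}.
Then maximize floor area: best is 98, kept {Opt1}.

Opt1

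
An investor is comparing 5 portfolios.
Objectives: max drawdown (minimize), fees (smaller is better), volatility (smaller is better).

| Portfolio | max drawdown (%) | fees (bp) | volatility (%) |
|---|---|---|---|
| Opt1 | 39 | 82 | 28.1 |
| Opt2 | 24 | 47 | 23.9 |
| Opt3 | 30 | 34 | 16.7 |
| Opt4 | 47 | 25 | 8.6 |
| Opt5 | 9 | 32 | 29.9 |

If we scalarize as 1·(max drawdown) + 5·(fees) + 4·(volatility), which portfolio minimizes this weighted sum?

Opt4

Opt1: 1·39 + 5·82 + 4·28.1 = 561.4
Opt2: 1·24 + 5·47 + 4·23.9 = 354.6
Opt3: 1·30 + 5·34 + 4·16.7 = 266.8
Opt4: 1·47 + 5·25 + 4·8.6 = 206.4
Opt5: 1·9 + 5·32 + 4·29.9 = 288.6
Lowest: Opt4 at 206.4.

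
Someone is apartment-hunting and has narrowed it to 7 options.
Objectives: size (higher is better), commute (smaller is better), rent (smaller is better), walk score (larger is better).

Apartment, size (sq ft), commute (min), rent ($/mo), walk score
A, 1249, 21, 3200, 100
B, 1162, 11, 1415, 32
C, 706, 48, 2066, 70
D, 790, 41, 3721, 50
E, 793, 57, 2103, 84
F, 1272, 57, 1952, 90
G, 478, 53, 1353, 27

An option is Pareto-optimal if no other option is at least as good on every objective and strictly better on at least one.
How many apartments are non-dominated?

A: not dominated (best walk score).
B: not dominated (best commute).
C: not dominated.
D: dominated by A (size 1249≥790, commute 21≤41, rent 3200≤3721, walk score 100≥50).
E: dominated by F (size 1272≥793, commute 57≤57, rent 1952≤2103, walk score 90≥84).
F: not dominated (best size).
G: not dominated (best rent).
Pareto-optimal: A, B, C, F, G → 5.

5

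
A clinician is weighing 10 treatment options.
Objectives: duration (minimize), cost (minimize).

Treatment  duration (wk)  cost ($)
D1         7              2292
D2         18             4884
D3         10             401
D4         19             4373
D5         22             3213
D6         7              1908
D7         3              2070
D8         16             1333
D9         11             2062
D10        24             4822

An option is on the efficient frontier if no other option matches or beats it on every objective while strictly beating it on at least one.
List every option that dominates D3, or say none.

D1: worse on cost (2292 vs 401).
D2: worse on duration (18 vs 10).
D4: worse on duration (19 vs 10).
D5: worse on duration (22 vs 10).
D6: worse on cost (1908 vs 401).
D7: worse on cost (2070 vs 401).
D8: worse on duration (16 vs 10).
D9: worse on duration (11 vs 10).
D10: worse on duration (24 vs 10).
No option dominates D3.

none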